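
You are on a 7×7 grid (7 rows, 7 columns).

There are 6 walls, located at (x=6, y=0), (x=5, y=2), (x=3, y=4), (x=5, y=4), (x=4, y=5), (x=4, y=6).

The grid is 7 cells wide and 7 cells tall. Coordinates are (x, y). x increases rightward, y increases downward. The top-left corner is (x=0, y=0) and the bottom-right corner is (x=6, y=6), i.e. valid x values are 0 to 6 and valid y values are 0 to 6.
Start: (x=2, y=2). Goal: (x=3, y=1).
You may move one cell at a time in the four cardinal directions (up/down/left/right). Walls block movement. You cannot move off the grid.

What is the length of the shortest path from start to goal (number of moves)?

Answer: Shortest path length: 2

Derivation:
BFS from (x=2, y=2) until reaching (x=3, y=1):
  Distance 0: (x=2, y=2)
  Distance 1: (x=2, y=1), (x=1, y=2), (x=3, y=2), (x=2, y=3)
  Distance 2: (x=2, y=0), (x=1, y=1), (x=3, y=1), (x=0, y=2), (x=4, y=2), (x=1, y=3), (x=3, y=3), (x=2, y=4)  <- goal reached here
One shortest path (2 moves): (x=2, y=2) -> (x=3, y=2) -> (x=3, y=1)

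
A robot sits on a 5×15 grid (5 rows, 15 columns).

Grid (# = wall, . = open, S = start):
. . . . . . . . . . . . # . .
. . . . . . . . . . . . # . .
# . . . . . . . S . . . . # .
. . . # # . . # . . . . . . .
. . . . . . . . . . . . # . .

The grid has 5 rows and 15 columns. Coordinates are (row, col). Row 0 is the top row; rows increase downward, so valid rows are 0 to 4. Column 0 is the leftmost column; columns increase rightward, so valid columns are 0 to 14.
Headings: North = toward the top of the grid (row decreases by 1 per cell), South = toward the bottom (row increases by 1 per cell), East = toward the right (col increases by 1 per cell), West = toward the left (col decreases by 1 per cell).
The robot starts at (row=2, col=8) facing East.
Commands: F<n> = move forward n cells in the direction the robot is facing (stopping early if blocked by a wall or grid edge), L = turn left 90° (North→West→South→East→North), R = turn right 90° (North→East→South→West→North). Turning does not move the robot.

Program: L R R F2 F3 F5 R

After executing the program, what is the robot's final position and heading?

Answer: Final position: (row=4, col=8), facing West

Derivation:
Start: (row=2, col=8), facing East
  L: turn left, now facing North
  R: turn right, now facing East
  R: turn right, now facing South
  F2: move forward 2, now at (row=4, col=8)
  F3: move forward 0/3 (blocked), now at (row=4, col=8)
  F5: move forward 0/5 (blocked), now at (row=4, col=8)
  R: turn right, now facing West
Final: (row=4, col=8), facing West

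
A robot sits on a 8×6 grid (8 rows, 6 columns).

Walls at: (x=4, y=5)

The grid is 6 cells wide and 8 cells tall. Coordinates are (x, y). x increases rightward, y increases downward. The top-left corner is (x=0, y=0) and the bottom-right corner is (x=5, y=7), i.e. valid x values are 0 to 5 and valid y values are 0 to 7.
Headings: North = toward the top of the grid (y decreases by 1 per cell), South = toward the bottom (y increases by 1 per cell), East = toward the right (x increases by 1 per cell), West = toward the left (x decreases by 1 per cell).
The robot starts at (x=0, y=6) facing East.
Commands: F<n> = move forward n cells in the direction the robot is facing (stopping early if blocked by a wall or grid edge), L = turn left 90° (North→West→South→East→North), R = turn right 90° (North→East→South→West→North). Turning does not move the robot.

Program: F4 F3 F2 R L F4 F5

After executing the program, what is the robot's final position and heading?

Start: (x=0, y=6), facing East
  F4: move forward 4, now at (x=4, y=6)
  F3: move forward 1/3 (blocked), now at (x=5, y=6)
  F2: move forward 0/2 (blocked), now at (x=5, y=6)
  R: turn right, now facing South
  L: turn left, now facing East
  F4: move forward 0/4 (blocked), now at (x=5, y=6)
  F5: move forward 0/5 (blocked), now at (x=5, y=6)
Final: (x=5, y=6), facing East

Answer: Final position: (x=5, y=6), facing East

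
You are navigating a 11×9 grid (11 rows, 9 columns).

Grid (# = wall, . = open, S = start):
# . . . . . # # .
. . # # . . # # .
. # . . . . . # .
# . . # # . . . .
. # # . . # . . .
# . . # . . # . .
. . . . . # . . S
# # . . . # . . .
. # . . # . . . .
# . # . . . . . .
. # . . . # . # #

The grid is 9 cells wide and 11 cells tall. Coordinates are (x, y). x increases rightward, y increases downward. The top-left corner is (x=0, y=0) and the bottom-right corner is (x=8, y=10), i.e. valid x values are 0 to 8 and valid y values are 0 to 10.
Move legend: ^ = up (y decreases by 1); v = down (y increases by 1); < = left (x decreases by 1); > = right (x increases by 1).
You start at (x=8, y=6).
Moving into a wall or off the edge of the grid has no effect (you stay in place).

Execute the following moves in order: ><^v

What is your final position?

Start: (x=8, y=6)
  > (right): blocked, stay at (x=8, y=6)
  < (left): (x=8, y=6) -> (x=7, y=6)
  ^ (up): (x=7, y=6) -> (x=7, y=5)
  v (down): (x=7, y=5) -> (x=7, y=6)
Final: (x=7, y=6)

Answer: Final position: (x=7, y=6)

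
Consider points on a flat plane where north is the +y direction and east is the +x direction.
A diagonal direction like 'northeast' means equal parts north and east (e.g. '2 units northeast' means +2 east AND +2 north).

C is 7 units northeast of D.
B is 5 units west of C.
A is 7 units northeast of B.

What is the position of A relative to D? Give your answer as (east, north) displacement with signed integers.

Answer: A is at (east=9, north=14) relative to D.

Derivation:
Place D at the origin (east=0, north=0).
  C is 7 units northeast of D: delta (east=+7, north=+7); C at (east=7, north=7).
  B is 5 units west of C: delta (east=-5, north=+0); B at (east=2, north=7).
  A is 7 units northeast of B: delta (east=+7, north=+7); A at (east=9, north=14).
Therefore A relative to D: (east=9, north=14).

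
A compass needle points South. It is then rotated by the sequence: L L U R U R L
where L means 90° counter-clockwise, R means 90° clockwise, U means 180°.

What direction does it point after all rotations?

Start: South
  L (left (90° counter-clockwise)) -> East
  L (left (90° counter-clockwise)) -> North
  U (U-turn (180°)) -> South
  R (right (90° clockwise)) -> West
  U (U-turn (180°)) -> East
  R (right (90° clockwise)) -> South
  L (left (90° counter-clockwise)) -> East
Final: East

Answer: Final heading: East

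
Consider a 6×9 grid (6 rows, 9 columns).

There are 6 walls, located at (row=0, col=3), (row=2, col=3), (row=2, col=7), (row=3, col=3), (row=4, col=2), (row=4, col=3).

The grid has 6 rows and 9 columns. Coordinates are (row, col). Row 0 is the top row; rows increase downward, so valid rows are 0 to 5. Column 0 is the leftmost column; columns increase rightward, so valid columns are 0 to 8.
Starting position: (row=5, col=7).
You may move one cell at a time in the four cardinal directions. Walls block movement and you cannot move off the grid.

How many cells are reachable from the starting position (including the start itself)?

BFS flood-fill from (row=5, col=7):
  Distance 0: (row=5, col=7)
  Distance 1: (row=4, col=7), (row=5, col=6), (row=5, col=8)
  Distance 2: (row=3, col=7), (row=4, col=6), (row=4, col=8), (row=5, col=5)
  Distance 3: (row=3, col=6), (row=3, col=8), (row=4, col=5), (row=5, col=4)
  Distance 4: (row=2, col=6), (row=2, col=8), (row=3, col=5), (row=4, col=4), (row=5, col=3)
  Distance 5: (row=1, col=6), (row=1, col=8), (row=2, col=5), (row=3, col=4), (row=5, col=2)
  Distance 6: (row=0, col=6), (row=0, col=8), (row=1, col=5), (row=1, col=7), (row=2, col=4), (row=5, col=1)
  Distance 7: (row=0, col=5), (row=0, col=7), (row=1, col=4), (row=4, col=1), (row=5, col=0)
  Distance 8: (row=0, col=4), (row=1, col=3), (row=3, col=1), (row=4, col=0)
  Distance 9: (row=1, col=2), (row=2, col=1), (row=3, col=0), (row=3, col=2)
  Distance 10: (row=0, col=2), (row=1, col=1), (row=2, col=0), (row=2, col=2)
  Distance 11: (row=0, col=1), (row=1, col=0)
  Distance 12: (row=0, col=0)
Total reachable: 48 (grid has 48 open cells total)

Answer: Reachable cells: 48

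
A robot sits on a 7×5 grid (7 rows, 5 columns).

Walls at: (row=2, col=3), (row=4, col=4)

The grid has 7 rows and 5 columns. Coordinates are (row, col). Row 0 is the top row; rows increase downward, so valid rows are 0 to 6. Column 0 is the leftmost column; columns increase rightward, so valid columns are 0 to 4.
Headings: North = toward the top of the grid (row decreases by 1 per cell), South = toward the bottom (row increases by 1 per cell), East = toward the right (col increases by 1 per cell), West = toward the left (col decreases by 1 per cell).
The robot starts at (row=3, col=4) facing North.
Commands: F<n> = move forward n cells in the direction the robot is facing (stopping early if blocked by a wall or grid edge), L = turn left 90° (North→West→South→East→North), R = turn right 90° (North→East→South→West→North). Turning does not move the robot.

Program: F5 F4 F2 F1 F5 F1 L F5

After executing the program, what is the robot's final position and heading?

Answer: Final position: (row=0, col=0), facing West

Derivation:
Start: (row=3, col=4), facing North
  F5: move forward 3/5 (blocked), now at (row=0, col=4)
  F4: move forward 0/4 (blocked), now at (row=0, col=4)
  F2: move forward 0/2 (blocked), now at (row=0, col=4)
  F1: move forward 0/1 (blocked), now at (row=0, col=4)
  F5: move forward 0/5 (blocked), now at (row=0, col=4)
  F1: move forward 0/1 (blocked), now at (row=0, col=4)
  L: turn left, now facing West
  F5: move forward 4/5 (blocked), now at (row=0, col=0)
Final: (row=0, col=0), facing West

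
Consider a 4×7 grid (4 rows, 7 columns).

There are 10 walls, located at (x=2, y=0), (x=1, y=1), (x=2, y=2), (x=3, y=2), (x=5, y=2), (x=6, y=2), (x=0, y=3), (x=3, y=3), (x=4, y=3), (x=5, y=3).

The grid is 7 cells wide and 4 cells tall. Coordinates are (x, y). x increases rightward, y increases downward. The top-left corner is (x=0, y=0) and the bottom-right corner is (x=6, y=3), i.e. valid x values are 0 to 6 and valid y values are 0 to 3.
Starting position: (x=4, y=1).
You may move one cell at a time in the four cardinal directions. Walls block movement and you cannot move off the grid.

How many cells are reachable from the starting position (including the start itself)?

BFS flood-fill from (x=4, y=1):
  Distance 0: (x=4, y=1)
  Distance 1: (x=4, y=0), (x=3, y=1), (x=5, y=1), (x=4, y=2)
  Distance 2: (x=3, y=0), (x=5, y=0), (x=2, y=1), (x=6, y=1)
  Distance 3: (x=6, y=0)
Total reachable: 10 (grid has 18 open cells total)

Answer: Reachable cells: 10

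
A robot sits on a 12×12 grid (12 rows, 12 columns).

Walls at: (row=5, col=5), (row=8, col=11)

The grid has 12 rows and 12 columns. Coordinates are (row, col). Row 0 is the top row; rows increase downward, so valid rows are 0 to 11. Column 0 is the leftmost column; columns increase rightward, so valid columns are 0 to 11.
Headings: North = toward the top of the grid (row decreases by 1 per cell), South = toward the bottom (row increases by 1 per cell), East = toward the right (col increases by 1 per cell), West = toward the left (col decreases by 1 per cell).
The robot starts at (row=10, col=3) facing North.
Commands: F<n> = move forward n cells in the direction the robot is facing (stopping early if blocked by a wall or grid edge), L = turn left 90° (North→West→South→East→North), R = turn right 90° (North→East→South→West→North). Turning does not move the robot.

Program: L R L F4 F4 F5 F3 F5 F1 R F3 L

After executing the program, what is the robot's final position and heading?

Start: (row=10, col=3), facing North
  L: turn left, now facing West
  R: turn right, now facing North
  L: turn left, now facing West
  F4: move forward 3/4 (blocked), now at (row=10, col=0)
  F4: move forward 0/4 (blocked), now at (row=10, col=0)
  F5: move forward 0/5 (blocked), now at (row=10, col=0)
  F3: move forward 0/3 (blocked), now at (row=10, col=0)
  F5: move forward 0/5 (blocked), now at (row=10, col=0)
  F1: move forward 0/1 (blocked), now at (row=10, col=0)
  R: turn right, now facing North
  F3: move forward 3, now at (row=7, col=0)
  L: turn left, now facing West
Final: (row=7, col=0), facing West

Answer: Final position: (row=7, col=0), facing West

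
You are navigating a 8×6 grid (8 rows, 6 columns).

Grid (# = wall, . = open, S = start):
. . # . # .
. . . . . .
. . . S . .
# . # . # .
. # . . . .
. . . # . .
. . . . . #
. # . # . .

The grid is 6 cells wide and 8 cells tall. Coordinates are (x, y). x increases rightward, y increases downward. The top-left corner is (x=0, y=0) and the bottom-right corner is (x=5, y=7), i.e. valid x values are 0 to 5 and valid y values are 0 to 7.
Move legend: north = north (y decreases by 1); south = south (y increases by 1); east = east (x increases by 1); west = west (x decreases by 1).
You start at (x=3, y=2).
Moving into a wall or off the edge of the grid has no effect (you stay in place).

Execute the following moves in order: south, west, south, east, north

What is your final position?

Answer: Final position: (x=4, y=4)

Derivation:
Start: (x=3, y=2)
  south (south): (x=3, y=2) -> (x=3, y=3)
  west (west): blocked, stay at (x=3, y=3)
  south (south): (x=3, y=3) -> (x=3, y=4)
  east (east): (x=3, y=4) -> (x=4, y=4)
  north (north): blocked, stay at (x=4, y=4)
Final: (x=4, y=4)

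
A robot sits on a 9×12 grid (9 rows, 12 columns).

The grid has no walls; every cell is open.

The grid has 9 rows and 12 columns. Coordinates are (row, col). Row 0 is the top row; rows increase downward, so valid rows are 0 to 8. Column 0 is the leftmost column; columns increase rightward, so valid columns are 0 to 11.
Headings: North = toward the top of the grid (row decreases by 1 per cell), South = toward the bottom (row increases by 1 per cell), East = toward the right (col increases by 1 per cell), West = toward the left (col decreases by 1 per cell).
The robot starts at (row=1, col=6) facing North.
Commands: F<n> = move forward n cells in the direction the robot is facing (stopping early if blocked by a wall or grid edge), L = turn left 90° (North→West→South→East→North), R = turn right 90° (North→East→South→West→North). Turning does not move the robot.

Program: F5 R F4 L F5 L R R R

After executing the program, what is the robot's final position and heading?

Start: (row=1, col=6), facing North
  F5: move forward 1/5 (blocked), now at (row=0, col=6)
  R: turn right, now facing East
  F4: move forward 4, now at (row=0, col=10)
  L: turn left, now facing North
  F5: move forward 0/5 (blocked), now at (row=0, col=10)
  L: turn left, now facing West
  R: turn right, now facing North
  R: turn right, now facing East
  R: turn right, now facing South
Final: (row=0, col=10), facing South

Answer: Final position: (row=0, col=10), facing South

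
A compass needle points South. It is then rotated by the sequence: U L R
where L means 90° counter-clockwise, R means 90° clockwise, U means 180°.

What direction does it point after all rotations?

Start: South
  U (U-turn (180°)) -> North
  L (left (90° counter-clockwise)) -> West
  R (right (90° clockwise)) -> North
Final: North

Answer: Final heading: North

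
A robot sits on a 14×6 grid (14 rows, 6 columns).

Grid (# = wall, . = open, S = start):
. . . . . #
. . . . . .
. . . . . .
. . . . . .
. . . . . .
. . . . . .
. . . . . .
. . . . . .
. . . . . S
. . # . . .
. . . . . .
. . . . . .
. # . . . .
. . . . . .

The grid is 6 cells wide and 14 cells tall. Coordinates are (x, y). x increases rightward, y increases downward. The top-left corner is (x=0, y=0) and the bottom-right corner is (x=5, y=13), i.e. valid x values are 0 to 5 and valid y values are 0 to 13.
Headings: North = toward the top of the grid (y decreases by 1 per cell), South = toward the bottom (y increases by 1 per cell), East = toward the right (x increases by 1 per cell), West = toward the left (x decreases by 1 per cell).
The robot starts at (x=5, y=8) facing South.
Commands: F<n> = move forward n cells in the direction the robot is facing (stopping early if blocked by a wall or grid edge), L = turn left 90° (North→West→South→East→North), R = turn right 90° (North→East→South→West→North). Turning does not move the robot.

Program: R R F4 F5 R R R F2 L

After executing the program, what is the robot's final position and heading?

Answer: Final position: (x=3, y=1), facing South

Derivation:
Start: (x=5, y=8), facing South
  R: turn right, now facing West
  R: turn right, now facing North
  F4: move forward 4, now at (x=5, y=4)
  F5: move forward 3/5 (blocked), now at (x=5, y=1)
  R: turn right, now facing East
  R: turn right, now facing South
  R: turn right, now facing West
  F2: move forward 2, now at (x=3, y=1)
  L: turn left, now facing South
Final: (x=3, y=1), facing South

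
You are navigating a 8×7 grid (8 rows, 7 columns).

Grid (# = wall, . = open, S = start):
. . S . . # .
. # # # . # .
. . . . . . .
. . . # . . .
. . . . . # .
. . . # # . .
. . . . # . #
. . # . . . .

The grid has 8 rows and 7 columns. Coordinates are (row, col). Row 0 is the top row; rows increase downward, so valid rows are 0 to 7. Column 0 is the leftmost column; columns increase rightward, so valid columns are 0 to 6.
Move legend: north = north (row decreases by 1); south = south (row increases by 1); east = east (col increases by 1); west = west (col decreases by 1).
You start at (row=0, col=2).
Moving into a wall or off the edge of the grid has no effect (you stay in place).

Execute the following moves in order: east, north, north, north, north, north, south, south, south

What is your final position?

Start: (row=0, col=2)
  east (east): (row=0, col=2) -> (row=0, col=3)
  [×5]north (north): blocked, stay at (row=0, col=3)
  [×3]south (south): blocked, stay at (row=0, col=3)
Final: (row=0, col=3)

Answer: Final position: (row=0, col=3)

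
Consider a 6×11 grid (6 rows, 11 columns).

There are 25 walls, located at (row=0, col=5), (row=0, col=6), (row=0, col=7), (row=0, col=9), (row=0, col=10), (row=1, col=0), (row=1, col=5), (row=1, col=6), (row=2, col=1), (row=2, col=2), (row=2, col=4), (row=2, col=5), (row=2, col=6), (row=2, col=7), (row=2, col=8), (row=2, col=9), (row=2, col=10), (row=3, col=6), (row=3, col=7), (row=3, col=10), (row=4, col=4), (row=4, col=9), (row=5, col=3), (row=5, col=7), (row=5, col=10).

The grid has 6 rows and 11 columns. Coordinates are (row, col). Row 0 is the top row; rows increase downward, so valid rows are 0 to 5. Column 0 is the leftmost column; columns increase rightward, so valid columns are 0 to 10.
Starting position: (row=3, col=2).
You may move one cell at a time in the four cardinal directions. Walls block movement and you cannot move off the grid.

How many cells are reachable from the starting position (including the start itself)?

Answer: Reachable cells: 35

Derivation:
BFS flood-fill from (row=3, col=2):
  Distance 0: (row=3, col=2)
  Distance 1: (row=3, col=1), (row=3, col=3), (row=4, col=2)
  Distance 2: (row=2, col=3), (row=3, col=0), (row=3, col=4), (row=4, col=1), (row=4, col=3), (row=5, col=2)
  Distance 3: (row=1, col=3), (row=2, col=0), (row=3, col=5), (row=4, col=0), (row=5, col=1)
  Distance 4: (row=0, col=3), (row=1, col=2), (row=1, col=4), (row=4, col=5), (row=5, col=0)
  Distance 5: (row=0, col=2), (row=0, col=4), (row=1, col=1), (row=4, col=6), (row=5, col=5)
  Distance 6: (row=0, col=1), (row=4, col=7), (row=5, col=4), (row=5, col=6)
  Distance 7: (row=0, col=0), (row=4, col=8)
  Distance 8: (row=3, col=8), (row=5, col=8)
  Distance 9: (row=3, col=9), (row=5, col=9)
Total reachable: 35 (grid has 41 open cells total)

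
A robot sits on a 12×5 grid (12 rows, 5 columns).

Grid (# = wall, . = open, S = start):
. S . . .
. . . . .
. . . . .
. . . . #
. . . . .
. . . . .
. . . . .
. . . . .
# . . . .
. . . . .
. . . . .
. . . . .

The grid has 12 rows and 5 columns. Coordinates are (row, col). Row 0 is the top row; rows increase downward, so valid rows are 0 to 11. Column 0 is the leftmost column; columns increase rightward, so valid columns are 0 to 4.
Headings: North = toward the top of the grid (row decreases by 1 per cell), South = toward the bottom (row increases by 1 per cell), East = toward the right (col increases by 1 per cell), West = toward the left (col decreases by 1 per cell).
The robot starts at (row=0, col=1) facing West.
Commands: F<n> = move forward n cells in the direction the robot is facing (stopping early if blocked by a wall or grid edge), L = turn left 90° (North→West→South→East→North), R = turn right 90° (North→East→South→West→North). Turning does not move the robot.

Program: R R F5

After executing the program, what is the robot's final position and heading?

Start: (row=0, col=1), facing West
  R: turn right, now facing North
  R: turn right, now facing East
  F5: move forward 3/5 (blocked), now at (row=0, col=4)
Final: (row=0, col=4), facing East

Answer: Final position: (row=0, col=4), facing East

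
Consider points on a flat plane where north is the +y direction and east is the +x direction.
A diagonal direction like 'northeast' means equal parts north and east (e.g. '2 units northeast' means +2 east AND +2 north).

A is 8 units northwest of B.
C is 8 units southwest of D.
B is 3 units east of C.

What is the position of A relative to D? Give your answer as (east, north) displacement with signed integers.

Place D at the origin (east=0, north=0).
  C is 8 units southwest of D: delta (east=-8, north=-8); C at (east=-8, north=-8).
  B is 3 units east of C: delta (east=+3, north=+0); B at (east=-5, north=-8).
  A is 8 units northwest of B: delta (east=-8, north=+8); A at (east=-13, north=0).
Therefore A relative to D: (east=-13, north=0).

Answer: A is at (east=-13, north=0) relative to D.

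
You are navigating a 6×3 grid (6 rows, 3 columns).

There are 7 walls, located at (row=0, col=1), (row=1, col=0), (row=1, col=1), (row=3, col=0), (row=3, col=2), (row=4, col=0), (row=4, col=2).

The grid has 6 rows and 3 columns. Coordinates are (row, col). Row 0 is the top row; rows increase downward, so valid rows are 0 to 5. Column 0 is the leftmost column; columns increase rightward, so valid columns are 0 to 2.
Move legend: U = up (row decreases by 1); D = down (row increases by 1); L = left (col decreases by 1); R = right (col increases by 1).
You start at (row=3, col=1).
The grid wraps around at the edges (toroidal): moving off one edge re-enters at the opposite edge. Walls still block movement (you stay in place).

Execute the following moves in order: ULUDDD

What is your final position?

Start: (row=3, col=1)
  U (up): (row=3, col=1) -> (row=2, col=1)
  L (left): (row=2, col=1) -> (row=2, col=0)
  U (up): blocked, stay at (row=2, col=0)
  [×3]D (down): blocked, stay at (row=2, col=0)
Final: (row=2, col=0)

Answer: Final position: (row=2, col=0)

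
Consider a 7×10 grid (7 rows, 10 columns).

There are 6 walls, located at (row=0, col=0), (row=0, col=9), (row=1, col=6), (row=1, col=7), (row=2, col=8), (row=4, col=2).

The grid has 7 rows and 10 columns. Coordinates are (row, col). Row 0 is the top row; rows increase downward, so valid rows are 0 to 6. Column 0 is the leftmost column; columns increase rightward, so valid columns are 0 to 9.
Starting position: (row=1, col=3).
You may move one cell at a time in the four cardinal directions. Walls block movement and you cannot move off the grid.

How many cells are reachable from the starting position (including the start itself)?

Answer: Reachable cells: 64

Derivation:
BFS flood-fill from (row=1, col=3):
  Distance 0: (row=1, col=3)
  Distance 1: (row=0, col=3), (row=1, col=2), (row=1, col=4), (row=2, col=3)
  Distance 2: (row=0, col=2), (row=0, col=4), (row=1, col=1), (row=1, col=5), (row=2, col=2), (row=2, col=4), (row=3, col=3)
  Distance 3: (row=0, col=1), (row=0, col=5), (row=1, col=0), (row=2, col=1), (row=2, col=5), (row=3, col=2), (row=3, col=4), (row=4, col=3)
  Distance 4: (row=0, col=6), (row=2, col=0), (row=2, col=6), (row=3, col=1), (row=3, col=5), (row=4, col=4), (row=5, col=3)
  Distance 5: (row=0, col=7), (row=2, col=7), (row=3, col=0), (row=3, col=6), (row=4, col=1), (row=4, col=5), (row=5, col=2), (row=5, col=4), (row=6, col=3)
  Distance 6: (row=0, col=8), (row=3, col=7), (row=4, col=0), (row=4, col=6), (row=5, col=1), (row=5, col=5), (row=6, col=2), (row=6, col=4)
  Distance 7: (row=1, col=8), (row=3, col=8), (row=4, col=7), (row=5, col=0), (row=5, col=6), (row=6, col=1), (row=6, col=5)
  Distance 8: (row=1, col=9), (row=3, col=9), (row=4, col=8), (row=5, col=7), (row=6, col=0), (row=6, col=6)
  Distance 9: (row=2, col=9), (row=4, col=9), (row=5, col=8), (row=6, col=7)
  Distance 10: (row=5, col=9), (row=6, col=8)
  Distance 11: (row=6, col=9)
Total reachable: 64 (grid has 64 open cells total)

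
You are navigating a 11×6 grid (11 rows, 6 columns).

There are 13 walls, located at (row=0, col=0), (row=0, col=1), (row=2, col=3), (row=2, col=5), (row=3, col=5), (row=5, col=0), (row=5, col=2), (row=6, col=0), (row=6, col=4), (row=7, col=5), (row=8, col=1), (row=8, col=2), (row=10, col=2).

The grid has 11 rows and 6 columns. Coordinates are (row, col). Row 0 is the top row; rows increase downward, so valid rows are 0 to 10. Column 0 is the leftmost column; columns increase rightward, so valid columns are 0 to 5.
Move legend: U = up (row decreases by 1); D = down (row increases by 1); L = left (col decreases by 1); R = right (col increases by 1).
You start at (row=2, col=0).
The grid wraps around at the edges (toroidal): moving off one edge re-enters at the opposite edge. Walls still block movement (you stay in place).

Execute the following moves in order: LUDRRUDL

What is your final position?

Start: (row=2, col=0)
  L (left): blocked, stay at (row=2, col=0)
  U (up): (row=2, col=0) -> (row=1, col=0)
  D (down): (row=1, col=0) -> (row=2, col=0)
  R (right): (row=2, col=0) -> (row=2, col=1)
  R (right): (row=2, col=1) -> (row=2, col=2)
  U (up): (row=2, col=2) -> (row=1, col=2)
  D (down): (row=1, col=2) -> (row=2, col=2)
  L (left): (row=2, col=2) -> (row=2, col=1)
Final: (row=2, col=1)

Answer: Final position: (row=2, col=1)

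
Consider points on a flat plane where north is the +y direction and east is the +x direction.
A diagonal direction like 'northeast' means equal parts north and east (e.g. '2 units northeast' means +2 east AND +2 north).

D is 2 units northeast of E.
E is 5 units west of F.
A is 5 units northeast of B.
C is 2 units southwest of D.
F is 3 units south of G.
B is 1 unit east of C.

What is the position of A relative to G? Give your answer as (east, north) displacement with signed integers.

Answer: A is at (east=1, north=2) relative to G.

Derivation:
Place G at the origin (east=0, north=0).
  F is 3 units south of G: delta (east=+0, north=-3); F at (east=0, north=-3).
  E is 5 units west of F: delta (east=-5, north=+0); E at (east=-5, north=-3).
  D is 2 units northeast of E: delta (east=+2, north=+2); D at (east=-3, north=-1).
  C is 2 units southwest of D: delta (east=-2, north=-2); C at (east=-5, north=-3).
  B is 1 unit east of C: delta (east=+1, north=+0); B at (east=-4, north=-3).
  A is 5 units northeast of B: delta (east=+5, north=+5); A at (east=1, north=2).
Therefore A relative to G: (east=1, north=2).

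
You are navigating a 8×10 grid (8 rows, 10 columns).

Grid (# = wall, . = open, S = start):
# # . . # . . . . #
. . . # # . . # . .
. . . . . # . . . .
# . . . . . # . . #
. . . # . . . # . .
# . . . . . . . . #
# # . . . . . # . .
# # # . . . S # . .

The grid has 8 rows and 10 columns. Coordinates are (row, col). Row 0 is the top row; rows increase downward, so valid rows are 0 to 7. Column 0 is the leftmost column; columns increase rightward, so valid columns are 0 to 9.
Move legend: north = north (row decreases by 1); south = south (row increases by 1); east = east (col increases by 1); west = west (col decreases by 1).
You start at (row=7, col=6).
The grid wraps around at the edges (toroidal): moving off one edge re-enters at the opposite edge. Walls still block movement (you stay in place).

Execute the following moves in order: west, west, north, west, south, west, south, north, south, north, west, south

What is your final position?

Start: (row=7, col=6)
  west (west): (row=7, col=6) -> (row=7, col=5)
  west (west): (row=7, col=5) -> (row=7, col=4)
  north (north): (row=7, col=4) -> (row=6, col=4)
  west (west): (row=6, col=4) -> (row=6, col=3)
  south (south): (row=6, col=3) -> (row=7, col=3)
  west (west): blocked, stay at (row=7, col=3)
  south (south): (row=7, col=3) -> (row=0, col=3)
  north (north): (row=0, col=3) -> (row=7, col=3)
  south (south): (row=7, col=3) -> (row=0, col=3)
  north (north): (row=0, col=3) -> (row=7, col=3)
  west (west): blocked, stay at (row=7, col=3)
  south (south): (row=7, col=3) -> (row=0, col=3)
Final: (row=0, col=3)

Answer: Final position: (row=0, col=3)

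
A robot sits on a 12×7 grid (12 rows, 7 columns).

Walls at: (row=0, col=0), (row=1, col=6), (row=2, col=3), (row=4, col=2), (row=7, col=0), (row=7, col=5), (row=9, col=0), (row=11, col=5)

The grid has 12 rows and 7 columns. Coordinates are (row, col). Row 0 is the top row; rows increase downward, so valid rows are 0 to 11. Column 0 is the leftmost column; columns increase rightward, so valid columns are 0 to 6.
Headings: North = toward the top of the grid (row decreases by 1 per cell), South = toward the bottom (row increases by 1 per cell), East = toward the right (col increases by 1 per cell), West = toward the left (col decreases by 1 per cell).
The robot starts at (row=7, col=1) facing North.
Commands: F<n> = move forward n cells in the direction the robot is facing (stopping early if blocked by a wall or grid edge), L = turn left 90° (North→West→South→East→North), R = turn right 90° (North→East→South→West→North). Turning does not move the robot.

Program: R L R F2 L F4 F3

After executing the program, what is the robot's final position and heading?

Start: (row=7, col=1), facing North
  R: turn right, now facing East
  L: turn left, now facing North
  R: turn right, now facing East
  F2: move forward 2, now at (row=7, col=3)
  L: turn left, now facing North
  F4: move forward 4, now at (row=3, col=3)
  F3: move forward 0/3 (blocked), now at (row=3, col=3)
Final: (row=3, col=3), facing North

Answer: Final position: (row=3, col=3), facing North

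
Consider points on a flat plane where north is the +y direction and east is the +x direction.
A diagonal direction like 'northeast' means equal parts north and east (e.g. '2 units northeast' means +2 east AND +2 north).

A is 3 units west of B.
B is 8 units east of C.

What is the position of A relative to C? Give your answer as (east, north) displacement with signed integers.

Answer: A is at (east=5, north=0) relative to C.

Derivation:
Place C at the origin (east=0, north=0).
  B is 8 units east of C: delta (east=+8, north=+0); B at (east=8, north=0).
  A is 3 units west of B: delta (east=-3, north=+0); A at (east=5, north=0).
Therefore A relative to C: (east=5, north=0).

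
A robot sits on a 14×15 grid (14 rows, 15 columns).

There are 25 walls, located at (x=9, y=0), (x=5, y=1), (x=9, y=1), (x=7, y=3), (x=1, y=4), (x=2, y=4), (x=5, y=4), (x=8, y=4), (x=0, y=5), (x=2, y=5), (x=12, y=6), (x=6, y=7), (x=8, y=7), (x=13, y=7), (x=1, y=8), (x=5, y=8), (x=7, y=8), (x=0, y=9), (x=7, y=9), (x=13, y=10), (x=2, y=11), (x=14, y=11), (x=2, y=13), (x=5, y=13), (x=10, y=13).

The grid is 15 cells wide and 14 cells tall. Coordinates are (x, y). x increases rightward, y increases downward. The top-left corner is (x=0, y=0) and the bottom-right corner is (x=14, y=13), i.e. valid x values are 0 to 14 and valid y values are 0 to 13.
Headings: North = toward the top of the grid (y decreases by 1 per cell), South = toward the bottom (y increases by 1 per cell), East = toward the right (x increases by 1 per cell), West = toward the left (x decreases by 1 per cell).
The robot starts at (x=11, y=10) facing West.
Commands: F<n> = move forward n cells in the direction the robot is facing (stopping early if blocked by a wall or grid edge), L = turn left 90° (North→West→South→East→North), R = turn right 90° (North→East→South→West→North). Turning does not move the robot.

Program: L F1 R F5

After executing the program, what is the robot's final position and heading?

Answer: Final position: (x=6, y=11), facing West

Derivation:
Start: (x=11, y=10), facing West
  L: turn left, now facing South
  F1: move forward 1, now at (x=11, y=11)
  R: turn right, now facing West
  F5: move forward 5, now at (x=6, y=11)
Final: (x=6, y=11), facing West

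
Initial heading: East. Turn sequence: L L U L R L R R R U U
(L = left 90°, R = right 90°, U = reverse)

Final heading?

Start: East
  L (left (90° counter-clockwise)) -> North
  L (left (90° counter-clockwise)) -> West
  U (U-turn (180°)) -> East
  L (left (90° counter-clockwise)) -> North
  R (right (90° clockwise)) -> East
  L (left (90° counter-clockwise)) -> North
  R (right (90° clockwise)) -> East
  R (right (90° clockwise)) -> South
  R (right (90° clockwise)) -> West
  U (U-turn (180°)) -> East
  U (U-turn (180°)) -> West
Final: West

Answer: Final heading: West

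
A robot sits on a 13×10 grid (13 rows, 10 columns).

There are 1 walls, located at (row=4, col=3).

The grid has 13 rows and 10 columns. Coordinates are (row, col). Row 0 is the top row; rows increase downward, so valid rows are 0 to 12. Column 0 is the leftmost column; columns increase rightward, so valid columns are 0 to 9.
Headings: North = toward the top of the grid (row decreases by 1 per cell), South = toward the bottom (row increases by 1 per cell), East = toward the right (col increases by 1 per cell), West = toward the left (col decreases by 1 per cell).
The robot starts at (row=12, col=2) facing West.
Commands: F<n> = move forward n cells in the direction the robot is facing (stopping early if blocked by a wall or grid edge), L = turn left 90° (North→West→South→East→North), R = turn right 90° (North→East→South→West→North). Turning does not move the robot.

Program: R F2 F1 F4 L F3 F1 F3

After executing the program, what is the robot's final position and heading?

Start: (row=12, col=2), facing West
  R: turn right, now facing North
  F2: move forward 2, now at (row=10, col=2)
  F1: move forward 1, now at (row=9, col=2)
  F4: move forward 4, now at (row=5, col=2)
  L: turn left, now facing West
  F3: move forward 2/3 (blocked), now at (row=5, col=0)
  F1: move forward 0/1 (blocked), now at (row=5, col=0)
  F3: move forward 0/3 (blocked), now at (row=5, col=0)
Final: (row=5, col=0), facing West

Answer: Final position: (row=5, col=0), facing West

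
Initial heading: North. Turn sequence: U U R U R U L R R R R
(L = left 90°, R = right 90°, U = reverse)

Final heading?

Answer: Final heading: East

Derivation:
Start: North
  U (U-turn (180°)) -> South
  U (U-turn (180°)) -> North
  R (right (90° clockwise)) -> East
  U (U-turn (180°)) -> West
  R (right (90° clockwise)) -> North
  U (U-turn (180°)) -> South
  L (left (90° counter-clockwise)) -> East
  R (right (90° clockwise)) -> South
  R (right (90° clockwise)) -> West
  R (right (90° clockwise)) -> North
  R (right (90° clockwise)) -> East
Final: East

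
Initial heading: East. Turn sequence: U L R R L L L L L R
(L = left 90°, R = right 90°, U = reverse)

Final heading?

Start: East
  U (U-turn (180°)) -> West
  L (left (90° counter-clockwise)) -> South
  R (right (90° clockwise)) -> West
  R (right (90° clockwise)) -> North
  L (left (90° counter-clockwise)) -> West
  L (left (90° counter-clockwise)) -> South
  L (left (90° counter-clockwise)) -> East
  L (left (90° counter-clockwise)) -> North
  L (left (90° counter-clockwise)) -> West
  R (right (90° clockwise)) -> North
Final: North

Answer: Final heading: North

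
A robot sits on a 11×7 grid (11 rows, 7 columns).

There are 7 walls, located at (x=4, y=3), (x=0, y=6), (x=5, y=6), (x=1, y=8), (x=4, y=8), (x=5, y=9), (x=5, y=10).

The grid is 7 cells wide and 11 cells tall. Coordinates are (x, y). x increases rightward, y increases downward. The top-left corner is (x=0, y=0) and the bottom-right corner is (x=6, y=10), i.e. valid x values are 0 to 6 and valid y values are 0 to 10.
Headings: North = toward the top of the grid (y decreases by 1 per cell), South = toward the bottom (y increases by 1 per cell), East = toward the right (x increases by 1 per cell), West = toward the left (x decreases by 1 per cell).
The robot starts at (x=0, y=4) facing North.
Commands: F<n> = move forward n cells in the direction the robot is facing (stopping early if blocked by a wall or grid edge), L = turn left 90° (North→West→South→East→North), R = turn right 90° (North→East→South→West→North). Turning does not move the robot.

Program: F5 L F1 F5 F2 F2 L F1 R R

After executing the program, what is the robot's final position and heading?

Start: (x=0, y=4), facing North
  F5: move forward 4/5 (blocked), now at (x=0, y=0)
  L: turn left, now facing West
  F1: move forward 0/1 (blocked), now at (x=0, y=0)
  F5: move forward 0/5 (blocked), now at (x=0, y=0)
  F2: move forward 0/2 (blocked), now at (x=0, y=0)
  F2: move forward 0/2 (blocked), now at (x=0, y=0)
  L: turn left, now facing South
  F1: move forward 1, now at (x=0, y=1)
  R: turn right, now facing West
  R: turn right, now facing North
Final: (x=0, y=1), facing North

Answer: Final position: (x=0, y=1), facing North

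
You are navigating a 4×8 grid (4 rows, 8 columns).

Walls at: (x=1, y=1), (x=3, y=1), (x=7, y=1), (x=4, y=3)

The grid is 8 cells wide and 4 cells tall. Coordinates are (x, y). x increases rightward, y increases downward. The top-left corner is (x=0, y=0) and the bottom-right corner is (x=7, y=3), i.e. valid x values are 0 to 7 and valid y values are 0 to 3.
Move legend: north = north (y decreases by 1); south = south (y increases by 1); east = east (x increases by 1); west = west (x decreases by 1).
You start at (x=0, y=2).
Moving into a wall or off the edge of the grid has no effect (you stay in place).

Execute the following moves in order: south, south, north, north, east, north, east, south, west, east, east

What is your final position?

Start: (x=0, y=2)
  south (south): (x=0, y=2) -> (x=0, y=3)
  south (south): blocked, stay at (x=0, y=3)
  north (north): (x=0, y=3) -> (x=0, y=2)
  north (north): (x=0, y=2) -> (x=0, y=1)
  east (east): blocked, stay at (x=0, y=1)
  north (north): (x=0, y=1) -> (x=0, y=0)
  east (east): (x=0, y=0) -> (x=1, y=0)
  south (south): blocked, stay at (x=1, y=0)
  west (west): (x=1, y=0) -> (x=0, y=0)
  east (east): (x=0, y=0) -> (x=1, y=0)
  east (east): (x=1, y=0) -> (x=2, y=0)
Final: (x=2, y=0)

Answer: Final position: (x=2, y=0)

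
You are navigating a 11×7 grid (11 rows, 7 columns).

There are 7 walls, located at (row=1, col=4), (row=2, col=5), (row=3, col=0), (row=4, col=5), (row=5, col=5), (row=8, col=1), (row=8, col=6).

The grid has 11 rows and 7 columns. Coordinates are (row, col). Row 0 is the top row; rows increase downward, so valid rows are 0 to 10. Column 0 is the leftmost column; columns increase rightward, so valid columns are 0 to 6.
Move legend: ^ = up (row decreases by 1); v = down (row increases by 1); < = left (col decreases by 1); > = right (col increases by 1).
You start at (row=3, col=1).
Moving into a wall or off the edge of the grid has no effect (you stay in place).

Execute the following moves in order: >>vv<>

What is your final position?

Answer: Final position: (row=5, col=3)

Derivation:
Start: (row=3, col=1)
  > (right): (row=3, col=1) -> (row=3, col=2)
  > (right): (row=3, col=2) -> (row=3, col=3)
  v (down): (row=3, col=3) -> (row=4, col=3)
  v (down): (row=4, col=3) -> (row=5, col=3)
  < (left): (row=5, col=3) -> (row=5, col=2)
  > (right): (row=5, col=2) -> (row=5, col=3)
Final: (row=5, col=3)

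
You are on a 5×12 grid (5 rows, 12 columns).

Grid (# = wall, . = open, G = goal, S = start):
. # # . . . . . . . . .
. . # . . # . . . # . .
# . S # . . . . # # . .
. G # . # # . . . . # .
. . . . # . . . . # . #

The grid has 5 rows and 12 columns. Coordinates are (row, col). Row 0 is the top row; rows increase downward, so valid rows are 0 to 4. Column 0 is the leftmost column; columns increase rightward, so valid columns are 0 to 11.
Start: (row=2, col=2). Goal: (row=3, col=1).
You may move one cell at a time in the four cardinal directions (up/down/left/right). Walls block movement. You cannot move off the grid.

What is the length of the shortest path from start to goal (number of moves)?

BFS from (row=2, col=2) until reaching (row=3, col=1):
  Distance 0: (row=2, col=2)
  Distance 1: (row=2, col=1)
  Distance 2: (row=1, col=1), (row=3, col=1)  <- goal reached here
One shortest path (2 moves): (row=2, col=2) -> (row=2, col=1) -> (row=3, col=1)

Answer: Shortest path length: 2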